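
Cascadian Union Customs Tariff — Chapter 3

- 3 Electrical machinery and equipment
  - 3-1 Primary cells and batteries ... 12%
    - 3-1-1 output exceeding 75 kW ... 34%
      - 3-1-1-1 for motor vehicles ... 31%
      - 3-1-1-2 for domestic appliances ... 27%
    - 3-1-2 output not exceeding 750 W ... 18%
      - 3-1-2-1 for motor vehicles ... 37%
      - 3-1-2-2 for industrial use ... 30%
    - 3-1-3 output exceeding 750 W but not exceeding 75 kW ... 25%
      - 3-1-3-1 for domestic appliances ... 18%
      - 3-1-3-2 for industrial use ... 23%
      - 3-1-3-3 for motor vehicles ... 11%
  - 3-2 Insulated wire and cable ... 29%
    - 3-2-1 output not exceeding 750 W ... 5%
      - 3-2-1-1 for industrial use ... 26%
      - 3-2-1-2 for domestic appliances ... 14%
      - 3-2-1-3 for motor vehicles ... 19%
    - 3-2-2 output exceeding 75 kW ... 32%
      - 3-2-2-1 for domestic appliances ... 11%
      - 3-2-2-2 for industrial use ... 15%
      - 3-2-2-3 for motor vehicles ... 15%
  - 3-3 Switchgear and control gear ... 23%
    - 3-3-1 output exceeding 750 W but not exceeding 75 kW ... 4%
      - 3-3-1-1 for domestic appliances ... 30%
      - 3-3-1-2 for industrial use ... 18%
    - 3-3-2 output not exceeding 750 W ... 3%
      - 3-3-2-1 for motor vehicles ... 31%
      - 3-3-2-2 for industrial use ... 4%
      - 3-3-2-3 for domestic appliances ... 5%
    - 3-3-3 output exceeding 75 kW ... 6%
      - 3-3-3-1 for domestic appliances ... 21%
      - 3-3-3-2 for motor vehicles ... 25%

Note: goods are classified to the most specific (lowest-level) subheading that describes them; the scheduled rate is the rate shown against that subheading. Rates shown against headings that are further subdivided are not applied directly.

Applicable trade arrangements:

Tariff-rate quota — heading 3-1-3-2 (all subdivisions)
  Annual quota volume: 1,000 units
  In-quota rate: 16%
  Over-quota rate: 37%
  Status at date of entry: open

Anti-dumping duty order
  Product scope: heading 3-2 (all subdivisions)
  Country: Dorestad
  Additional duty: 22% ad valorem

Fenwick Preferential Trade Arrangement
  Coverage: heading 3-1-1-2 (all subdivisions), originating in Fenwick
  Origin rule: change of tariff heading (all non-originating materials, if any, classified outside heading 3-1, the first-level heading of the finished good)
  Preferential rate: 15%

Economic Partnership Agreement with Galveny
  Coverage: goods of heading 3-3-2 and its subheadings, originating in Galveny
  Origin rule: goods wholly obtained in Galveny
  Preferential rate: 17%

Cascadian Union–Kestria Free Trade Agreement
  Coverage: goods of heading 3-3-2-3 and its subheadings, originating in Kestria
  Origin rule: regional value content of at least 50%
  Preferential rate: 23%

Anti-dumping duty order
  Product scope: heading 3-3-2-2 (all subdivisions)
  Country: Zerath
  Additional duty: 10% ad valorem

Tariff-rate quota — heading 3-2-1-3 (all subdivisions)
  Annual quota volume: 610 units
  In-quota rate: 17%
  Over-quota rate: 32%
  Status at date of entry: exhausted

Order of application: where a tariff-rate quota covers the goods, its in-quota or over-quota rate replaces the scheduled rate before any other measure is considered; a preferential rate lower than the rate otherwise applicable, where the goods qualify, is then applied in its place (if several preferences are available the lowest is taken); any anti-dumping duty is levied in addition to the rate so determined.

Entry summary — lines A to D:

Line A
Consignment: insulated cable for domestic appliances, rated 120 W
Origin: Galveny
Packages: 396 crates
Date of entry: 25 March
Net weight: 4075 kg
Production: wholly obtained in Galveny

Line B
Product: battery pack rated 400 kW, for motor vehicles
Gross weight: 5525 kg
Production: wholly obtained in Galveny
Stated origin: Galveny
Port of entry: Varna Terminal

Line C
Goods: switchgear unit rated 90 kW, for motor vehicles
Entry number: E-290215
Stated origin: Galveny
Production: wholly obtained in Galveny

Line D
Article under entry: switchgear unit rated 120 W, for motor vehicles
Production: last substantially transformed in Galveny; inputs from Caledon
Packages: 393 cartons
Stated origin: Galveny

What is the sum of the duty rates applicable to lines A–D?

Line A: insulated cable → 3-2; rated 120 W → 3-2-1; for domestic appliances → 3-2-1-2. Scheduled 14%. Galveny agreement on 3-3-2: 3-2-1-2 not covered. → 14%.
Line B: battery pack → 3-1; rated 400 kW → 3-1-1; for motor vehicles → 3-1-1-1. Scheduled 31%. Galveny agreement on 3-3-2: 3-1-1-1 not covered. → 31%.
Line C: switchgear unit → 3-3; rated 90 kW → 3-3-3; for motor vehicles → 3-3-3-2. Scheduled 25%. Galveny agreement on 3-3-2: 3-3-3-2 not covered. → 25%.
Line D: switchgear unit → 3-3; rated 120 W → 3-3-2; for motor vehicles → 3-3-2-1. Scheduled 31%. Galveny agreement on 3-3-2: not wholly obtained. → 31%.
Sum: 14% + 31% + 25% + 31% = 101%.

101%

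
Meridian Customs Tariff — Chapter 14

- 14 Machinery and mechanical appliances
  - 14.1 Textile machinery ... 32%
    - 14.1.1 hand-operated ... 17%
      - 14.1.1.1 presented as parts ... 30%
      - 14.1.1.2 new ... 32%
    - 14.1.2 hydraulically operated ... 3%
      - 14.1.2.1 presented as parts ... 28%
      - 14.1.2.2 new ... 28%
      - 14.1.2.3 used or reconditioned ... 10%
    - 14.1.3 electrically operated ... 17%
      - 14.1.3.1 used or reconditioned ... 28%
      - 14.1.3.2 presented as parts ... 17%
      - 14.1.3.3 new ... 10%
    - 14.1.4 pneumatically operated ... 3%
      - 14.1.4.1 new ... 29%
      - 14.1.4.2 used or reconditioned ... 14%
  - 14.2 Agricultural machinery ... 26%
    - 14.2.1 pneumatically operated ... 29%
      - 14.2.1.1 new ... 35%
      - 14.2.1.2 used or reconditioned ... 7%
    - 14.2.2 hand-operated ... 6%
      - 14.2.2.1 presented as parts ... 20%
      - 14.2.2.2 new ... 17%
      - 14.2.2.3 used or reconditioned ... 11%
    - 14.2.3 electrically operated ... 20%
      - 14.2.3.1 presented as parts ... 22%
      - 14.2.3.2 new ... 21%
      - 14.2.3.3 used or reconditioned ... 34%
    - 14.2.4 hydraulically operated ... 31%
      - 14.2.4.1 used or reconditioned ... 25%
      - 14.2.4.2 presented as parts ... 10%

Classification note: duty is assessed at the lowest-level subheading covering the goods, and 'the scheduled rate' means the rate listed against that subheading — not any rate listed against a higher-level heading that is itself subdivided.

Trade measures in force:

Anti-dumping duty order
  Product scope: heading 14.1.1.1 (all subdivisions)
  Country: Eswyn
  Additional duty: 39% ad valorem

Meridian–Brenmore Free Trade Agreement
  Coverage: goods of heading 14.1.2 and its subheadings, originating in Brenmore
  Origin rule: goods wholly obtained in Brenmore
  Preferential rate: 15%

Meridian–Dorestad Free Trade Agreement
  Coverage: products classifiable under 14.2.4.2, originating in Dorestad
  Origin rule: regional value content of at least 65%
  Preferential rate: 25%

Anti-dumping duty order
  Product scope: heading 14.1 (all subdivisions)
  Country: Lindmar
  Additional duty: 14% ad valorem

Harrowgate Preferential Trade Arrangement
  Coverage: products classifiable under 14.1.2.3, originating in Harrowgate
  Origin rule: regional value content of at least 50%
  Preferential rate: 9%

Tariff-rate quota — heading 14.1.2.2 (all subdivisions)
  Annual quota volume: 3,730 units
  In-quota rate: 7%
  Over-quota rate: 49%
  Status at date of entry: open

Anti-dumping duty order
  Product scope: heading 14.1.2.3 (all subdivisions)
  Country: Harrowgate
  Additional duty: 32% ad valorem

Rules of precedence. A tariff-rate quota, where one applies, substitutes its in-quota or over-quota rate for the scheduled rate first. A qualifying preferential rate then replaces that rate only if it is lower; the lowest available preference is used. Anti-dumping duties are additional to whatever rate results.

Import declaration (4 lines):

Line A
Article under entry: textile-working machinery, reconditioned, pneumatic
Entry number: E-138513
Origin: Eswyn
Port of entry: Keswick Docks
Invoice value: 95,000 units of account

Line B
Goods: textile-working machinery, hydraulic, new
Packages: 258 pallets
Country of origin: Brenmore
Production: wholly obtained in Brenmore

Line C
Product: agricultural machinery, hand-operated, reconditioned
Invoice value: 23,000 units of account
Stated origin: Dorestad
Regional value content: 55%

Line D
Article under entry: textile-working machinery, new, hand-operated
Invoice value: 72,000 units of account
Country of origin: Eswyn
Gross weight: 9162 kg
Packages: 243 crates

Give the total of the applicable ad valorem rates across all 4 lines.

Line A: textile-working → 14.1; pneumatic → 14.1.4; reconditioned → 14.1.4.2. Scheduled 14%. No special measure applies. → 14%.
Line B: textile-working → 14.1; hydraulic → 14.1.2; new → 14.1.2.2. Scheduled 28%. quota on 14.1.2.2 open → in-quota 7%; Brenmore agreement on 14.1.2: wholly obtained → 15% available; preference 15% not lower than 7% → no reduction. → 7%.
Line C: agricultural → 14.2; hand-operated → 14.2.2; reconditioned → 14.2.2.3. Scheduled 11%. Dorestad agreement on 14.2.4.2: 14.2.2.3 not covered. → 11%.
Line D: textile-working → 14.1; hand-operated → 14.1.1; new → 14.1.1.2. Scheduled 32%. No special measure applies. → 32%.
Sum: 14% + 7% + 11% + 32% = 64%.

64%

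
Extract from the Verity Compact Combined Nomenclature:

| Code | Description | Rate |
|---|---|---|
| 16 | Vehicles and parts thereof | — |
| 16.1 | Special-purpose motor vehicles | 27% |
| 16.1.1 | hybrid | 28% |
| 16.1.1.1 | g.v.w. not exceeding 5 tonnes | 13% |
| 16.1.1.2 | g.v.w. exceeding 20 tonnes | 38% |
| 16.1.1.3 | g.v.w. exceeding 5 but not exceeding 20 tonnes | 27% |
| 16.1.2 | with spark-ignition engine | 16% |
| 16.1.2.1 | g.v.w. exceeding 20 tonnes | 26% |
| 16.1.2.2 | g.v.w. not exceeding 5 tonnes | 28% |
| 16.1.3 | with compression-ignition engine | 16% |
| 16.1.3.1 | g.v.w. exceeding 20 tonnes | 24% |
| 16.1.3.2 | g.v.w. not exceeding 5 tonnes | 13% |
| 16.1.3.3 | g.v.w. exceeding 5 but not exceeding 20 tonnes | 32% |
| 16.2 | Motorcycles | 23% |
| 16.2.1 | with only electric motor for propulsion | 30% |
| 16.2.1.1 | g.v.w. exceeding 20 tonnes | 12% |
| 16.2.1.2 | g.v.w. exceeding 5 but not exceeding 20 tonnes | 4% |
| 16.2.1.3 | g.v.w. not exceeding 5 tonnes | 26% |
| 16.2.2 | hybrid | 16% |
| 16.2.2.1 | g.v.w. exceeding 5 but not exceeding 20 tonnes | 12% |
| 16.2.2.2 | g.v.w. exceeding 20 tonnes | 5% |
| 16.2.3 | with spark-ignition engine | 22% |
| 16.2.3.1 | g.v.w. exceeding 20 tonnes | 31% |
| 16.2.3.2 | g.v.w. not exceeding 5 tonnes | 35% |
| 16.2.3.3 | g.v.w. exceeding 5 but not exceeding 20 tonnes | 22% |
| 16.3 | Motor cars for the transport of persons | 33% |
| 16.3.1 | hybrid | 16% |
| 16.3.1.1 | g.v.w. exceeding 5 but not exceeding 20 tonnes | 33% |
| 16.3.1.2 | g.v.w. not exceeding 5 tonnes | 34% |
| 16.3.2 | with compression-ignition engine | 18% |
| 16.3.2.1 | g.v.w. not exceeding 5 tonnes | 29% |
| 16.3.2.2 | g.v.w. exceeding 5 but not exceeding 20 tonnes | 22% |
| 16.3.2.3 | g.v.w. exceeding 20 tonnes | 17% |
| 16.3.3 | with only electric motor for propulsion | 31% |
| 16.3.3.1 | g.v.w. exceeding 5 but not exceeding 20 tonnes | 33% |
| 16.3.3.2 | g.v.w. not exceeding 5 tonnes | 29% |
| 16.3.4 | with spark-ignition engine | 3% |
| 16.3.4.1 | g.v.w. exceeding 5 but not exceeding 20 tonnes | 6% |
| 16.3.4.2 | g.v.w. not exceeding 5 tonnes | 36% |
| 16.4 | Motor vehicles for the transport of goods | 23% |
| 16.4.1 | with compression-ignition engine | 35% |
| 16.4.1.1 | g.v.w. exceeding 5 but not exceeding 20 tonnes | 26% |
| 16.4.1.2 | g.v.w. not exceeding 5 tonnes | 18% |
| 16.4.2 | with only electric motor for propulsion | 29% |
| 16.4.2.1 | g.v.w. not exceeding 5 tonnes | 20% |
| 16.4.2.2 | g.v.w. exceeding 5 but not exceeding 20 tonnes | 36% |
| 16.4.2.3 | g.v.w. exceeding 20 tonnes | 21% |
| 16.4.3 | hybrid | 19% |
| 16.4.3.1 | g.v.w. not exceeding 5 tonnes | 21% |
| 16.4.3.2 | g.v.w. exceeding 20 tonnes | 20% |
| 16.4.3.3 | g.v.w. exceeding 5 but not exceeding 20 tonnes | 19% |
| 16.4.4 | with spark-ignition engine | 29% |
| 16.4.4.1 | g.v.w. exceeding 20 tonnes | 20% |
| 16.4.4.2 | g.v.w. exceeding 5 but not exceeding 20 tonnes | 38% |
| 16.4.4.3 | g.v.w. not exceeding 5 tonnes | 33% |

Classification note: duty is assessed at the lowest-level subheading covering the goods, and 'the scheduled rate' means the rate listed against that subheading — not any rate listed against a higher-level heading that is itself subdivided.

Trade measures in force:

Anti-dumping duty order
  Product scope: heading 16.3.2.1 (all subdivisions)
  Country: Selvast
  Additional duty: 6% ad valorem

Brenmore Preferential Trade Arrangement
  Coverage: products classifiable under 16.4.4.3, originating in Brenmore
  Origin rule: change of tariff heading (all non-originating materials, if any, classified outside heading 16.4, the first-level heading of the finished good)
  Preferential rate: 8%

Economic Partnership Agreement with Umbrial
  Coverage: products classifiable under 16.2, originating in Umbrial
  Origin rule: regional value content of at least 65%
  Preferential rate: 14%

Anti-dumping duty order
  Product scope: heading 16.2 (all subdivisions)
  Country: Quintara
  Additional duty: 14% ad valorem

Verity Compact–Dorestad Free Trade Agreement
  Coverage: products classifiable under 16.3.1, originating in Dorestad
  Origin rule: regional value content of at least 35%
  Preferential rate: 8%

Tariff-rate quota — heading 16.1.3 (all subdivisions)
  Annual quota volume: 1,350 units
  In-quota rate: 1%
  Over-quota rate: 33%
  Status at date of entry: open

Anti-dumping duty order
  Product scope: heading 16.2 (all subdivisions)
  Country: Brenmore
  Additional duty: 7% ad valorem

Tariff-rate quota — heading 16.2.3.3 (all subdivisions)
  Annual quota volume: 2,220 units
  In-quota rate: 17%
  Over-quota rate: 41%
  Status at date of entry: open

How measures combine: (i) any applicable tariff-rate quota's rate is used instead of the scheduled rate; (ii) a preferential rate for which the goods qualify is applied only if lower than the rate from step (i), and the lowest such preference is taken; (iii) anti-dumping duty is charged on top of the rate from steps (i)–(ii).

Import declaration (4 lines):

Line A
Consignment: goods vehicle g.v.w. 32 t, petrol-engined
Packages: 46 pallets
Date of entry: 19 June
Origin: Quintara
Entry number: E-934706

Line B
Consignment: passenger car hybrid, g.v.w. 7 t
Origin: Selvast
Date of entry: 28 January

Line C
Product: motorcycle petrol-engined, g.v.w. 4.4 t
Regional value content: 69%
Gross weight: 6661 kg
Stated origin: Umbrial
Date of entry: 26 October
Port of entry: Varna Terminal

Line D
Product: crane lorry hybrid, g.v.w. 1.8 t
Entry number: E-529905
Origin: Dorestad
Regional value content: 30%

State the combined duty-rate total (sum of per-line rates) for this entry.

Line A: goods vehicle → 16.4; petrol-engined → 16.4.4; g.v.w. 32 t → 16.4.4.1. Scheduled 20%. No special measure applies. → 20%.
Line B: passenger car → 16.3; hybrid → 16.3.1; g.v.w. 7 t → 16.3.1.1. Scheduled 33%. No special measure applies. → 33%.
Line C: motorcycle → 16.2; petrol-engined → 16.2.3; g.v.w. 4.4 t → 16.2.3.2. Scheduled 35%. Umbrial agreement on 16.2: RVC ≥ 65% → 14% available; preferential 14%. → 14%.
Line D: crane lorry → 16.1; hybrid → 16.1.1; g.v.w. 1.8 t → 16.1.1.1. Scheduled 13%. Dorestad agreement on 16.3.1: 16.1.1.1 not covered. → 13%.
Sum: 20% + 33% + 14% + 13% = 80%.

80%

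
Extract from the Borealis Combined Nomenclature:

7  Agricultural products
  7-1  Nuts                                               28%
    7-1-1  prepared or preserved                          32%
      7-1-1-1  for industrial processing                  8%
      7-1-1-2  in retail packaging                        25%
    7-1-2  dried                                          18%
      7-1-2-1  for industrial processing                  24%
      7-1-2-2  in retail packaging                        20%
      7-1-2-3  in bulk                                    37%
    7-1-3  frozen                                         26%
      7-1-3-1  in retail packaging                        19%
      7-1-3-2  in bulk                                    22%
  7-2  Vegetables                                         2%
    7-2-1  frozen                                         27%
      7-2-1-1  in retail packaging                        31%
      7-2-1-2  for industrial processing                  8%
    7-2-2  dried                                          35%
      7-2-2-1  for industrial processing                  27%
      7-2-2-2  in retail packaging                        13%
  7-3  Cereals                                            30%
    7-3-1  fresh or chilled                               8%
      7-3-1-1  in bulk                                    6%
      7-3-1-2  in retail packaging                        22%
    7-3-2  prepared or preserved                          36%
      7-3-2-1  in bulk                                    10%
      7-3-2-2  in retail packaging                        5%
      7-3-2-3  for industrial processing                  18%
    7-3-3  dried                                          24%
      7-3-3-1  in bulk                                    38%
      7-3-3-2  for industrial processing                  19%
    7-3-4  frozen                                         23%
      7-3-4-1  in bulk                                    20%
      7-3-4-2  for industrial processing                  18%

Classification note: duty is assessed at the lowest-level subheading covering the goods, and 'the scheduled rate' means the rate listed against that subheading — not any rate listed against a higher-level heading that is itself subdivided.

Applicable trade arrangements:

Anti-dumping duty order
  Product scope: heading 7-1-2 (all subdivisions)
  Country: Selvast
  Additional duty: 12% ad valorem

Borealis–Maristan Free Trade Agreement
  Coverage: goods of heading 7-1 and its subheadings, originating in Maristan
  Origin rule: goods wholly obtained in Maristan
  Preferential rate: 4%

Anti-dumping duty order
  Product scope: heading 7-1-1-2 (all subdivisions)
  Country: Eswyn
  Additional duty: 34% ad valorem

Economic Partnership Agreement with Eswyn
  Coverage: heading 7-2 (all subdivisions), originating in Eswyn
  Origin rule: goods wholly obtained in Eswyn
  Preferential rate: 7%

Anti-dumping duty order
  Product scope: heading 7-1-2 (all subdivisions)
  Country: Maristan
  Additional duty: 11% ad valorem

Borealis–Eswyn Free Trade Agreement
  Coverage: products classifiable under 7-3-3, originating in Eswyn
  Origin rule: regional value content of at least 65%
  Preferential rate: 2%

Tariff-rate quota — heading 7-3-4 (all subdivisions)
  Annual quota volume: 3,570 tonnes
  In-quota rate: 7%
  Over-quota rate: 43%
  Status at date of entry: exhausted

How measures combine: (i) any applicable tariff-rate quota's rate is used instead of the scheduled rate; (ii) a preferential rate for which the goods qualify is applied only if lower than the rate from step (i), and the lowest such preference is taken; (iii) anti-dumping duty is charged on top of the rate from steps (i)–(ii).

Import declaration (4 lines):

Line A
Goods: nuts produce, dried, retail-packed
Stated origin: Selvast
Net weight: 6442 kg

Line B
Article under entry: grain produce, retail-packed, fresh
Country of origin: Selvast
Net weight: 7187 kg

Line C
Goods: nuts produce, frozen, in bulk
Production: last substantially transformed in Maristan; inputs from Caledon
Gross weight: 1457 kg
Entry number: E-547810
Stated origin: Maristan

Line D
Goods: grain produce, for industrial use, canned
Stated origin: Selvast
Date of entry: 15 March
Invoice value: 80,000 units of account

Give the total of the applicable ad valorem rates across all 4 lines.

94%

Line A: nuts → 7-1; dried → 7-1-2; retail-packed → 7-1-2-2. Scheduled 20%. anti-dumping (Selvast, 7-1-2): +12%; total 20% + 12% = 32%. → 32%.
Line B: grain → 7-3; fresh → 7-3-1; retail-packed → 7-3-1-2. Scheduled 22%. No special measure applies. → 22%.
Line C: nuts → 7-1; frozen → 7-1-3; in bulk → 7-1-3-2. Scheduled 22%. Maristan agreement on 7-1: not wholly obtained. → 22%.
Line D: grain → 7-3; canned → 7-3-2; for industrial use → 7-3-2-3. Scheduled 18%. No special measure applies. → 18%.
Sum: 32% + 22% + 22% + 18% = 94%.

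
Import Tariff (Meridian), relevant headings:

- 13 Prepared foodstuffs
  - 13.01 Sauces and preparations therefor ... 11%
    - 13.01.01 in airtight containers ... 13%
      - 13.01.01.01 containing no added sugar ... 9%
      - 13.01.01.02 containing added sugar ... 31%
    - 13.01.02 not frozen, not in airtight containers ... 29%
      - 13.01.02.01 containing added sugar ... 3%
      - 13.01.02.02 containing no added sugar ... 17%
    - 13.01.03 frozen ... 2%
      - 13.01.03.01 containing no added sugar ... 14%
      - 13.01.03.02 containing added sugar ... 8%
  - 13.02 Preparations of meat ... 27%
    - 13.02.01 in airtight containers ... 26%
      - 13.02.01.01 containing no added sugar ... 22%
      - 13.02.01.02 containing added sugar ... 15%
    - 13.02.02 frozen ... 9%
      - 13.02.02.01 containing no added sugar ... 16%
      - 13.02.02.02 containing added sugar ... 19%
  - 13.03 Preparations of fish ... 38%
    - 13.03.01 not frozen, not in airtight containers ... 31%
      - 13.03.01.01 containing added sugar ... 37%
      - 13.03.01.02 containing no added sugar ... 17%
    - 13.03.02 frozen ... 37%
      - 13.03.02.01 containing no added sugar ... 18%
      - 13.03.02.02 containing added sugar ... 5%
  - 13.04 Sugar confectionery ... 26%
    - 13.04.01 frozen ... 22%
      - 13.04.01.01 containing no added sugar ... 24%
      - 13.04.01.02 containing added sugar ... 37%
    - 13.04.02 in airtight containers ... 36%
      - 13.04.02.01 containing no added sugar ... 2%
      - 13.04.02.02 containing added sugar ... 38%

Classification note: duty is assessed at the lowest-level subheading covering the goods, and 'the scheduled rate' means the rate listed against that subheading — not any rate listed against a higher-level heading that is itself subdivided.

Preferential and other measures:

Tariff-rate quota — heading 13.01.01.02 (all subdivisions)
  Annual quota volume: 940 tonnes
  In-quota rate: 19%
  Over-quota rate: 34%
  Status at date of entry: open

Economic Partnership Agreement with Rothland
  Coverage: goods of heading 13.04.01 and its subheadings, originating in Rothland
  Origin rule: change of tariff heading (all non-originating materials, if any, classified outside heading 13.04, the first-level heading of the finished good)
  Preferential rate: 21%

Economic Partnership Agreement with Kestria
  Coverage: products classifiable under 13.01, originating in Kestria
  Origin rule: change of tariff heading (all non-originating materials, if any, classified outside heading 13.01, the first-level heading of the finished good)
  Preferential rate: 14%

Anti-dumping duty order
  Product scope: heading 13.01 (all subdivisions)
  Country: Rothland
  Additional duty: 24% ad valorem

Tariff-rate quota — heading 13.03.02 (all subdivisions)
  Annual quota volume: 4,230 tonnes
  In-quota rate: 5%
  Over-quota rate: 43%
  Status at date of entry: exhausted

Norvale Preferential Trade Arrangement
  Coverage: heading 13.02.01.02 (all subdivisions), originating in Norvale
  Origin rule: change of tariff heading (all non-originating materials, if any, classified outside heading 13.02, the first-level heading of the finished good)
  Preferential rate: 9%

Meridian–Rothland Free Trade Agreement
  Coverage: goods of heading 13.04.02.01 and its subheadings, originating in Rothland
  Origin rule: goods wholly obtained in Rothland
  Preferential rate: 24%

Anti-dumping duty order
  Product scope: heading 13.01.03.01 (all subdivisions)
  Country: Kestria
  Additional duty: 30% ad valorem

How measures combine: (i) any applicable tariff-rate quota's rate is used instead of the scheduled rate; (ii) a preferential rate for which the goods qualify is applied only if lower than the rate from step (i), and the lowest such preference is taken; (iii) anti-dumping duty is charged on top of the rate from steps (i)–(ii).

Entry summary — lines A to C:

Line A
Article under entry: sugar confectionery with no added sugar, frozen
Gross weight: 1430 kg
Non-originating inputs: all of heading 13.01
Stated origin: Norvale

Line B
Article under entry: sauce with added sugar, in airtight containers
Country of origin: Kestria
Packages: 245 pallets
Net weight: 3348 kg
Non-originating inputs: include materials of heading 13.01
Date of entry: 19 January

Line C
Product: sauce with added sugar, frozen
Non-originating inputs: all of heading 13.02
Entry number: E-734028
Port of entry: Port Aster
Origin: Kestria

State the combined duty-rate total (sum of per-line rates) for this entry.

51%

Line A: sugar confectionery → 13.04; frozen → 13.04.01; with no added sugar → 13.04.01.01. Scheduled 24%. Norvale agreement on 13.02.01.02: 13.04.01.01 not covered. → 24%.
Line B: sauce → 13.01; in airtight containers → 13.01.01; with added sugar → 13.01.01.02. Scheduled 31%. quota on 13.01.01.02 open → in-quota 19%; Kestria agreement on 13.01: CTH not met. → 19%.
Line C: sauce → 13.01; frozen → 13.01.03; with added sugar → 13.01.03.02. Scheduled 8%. Kestria agreement on 13.01: CTH met → 14% available; preference 14% not lower than 8% → no reduction. → 8%.
Sum: 24% + 19% + 8% = 51%.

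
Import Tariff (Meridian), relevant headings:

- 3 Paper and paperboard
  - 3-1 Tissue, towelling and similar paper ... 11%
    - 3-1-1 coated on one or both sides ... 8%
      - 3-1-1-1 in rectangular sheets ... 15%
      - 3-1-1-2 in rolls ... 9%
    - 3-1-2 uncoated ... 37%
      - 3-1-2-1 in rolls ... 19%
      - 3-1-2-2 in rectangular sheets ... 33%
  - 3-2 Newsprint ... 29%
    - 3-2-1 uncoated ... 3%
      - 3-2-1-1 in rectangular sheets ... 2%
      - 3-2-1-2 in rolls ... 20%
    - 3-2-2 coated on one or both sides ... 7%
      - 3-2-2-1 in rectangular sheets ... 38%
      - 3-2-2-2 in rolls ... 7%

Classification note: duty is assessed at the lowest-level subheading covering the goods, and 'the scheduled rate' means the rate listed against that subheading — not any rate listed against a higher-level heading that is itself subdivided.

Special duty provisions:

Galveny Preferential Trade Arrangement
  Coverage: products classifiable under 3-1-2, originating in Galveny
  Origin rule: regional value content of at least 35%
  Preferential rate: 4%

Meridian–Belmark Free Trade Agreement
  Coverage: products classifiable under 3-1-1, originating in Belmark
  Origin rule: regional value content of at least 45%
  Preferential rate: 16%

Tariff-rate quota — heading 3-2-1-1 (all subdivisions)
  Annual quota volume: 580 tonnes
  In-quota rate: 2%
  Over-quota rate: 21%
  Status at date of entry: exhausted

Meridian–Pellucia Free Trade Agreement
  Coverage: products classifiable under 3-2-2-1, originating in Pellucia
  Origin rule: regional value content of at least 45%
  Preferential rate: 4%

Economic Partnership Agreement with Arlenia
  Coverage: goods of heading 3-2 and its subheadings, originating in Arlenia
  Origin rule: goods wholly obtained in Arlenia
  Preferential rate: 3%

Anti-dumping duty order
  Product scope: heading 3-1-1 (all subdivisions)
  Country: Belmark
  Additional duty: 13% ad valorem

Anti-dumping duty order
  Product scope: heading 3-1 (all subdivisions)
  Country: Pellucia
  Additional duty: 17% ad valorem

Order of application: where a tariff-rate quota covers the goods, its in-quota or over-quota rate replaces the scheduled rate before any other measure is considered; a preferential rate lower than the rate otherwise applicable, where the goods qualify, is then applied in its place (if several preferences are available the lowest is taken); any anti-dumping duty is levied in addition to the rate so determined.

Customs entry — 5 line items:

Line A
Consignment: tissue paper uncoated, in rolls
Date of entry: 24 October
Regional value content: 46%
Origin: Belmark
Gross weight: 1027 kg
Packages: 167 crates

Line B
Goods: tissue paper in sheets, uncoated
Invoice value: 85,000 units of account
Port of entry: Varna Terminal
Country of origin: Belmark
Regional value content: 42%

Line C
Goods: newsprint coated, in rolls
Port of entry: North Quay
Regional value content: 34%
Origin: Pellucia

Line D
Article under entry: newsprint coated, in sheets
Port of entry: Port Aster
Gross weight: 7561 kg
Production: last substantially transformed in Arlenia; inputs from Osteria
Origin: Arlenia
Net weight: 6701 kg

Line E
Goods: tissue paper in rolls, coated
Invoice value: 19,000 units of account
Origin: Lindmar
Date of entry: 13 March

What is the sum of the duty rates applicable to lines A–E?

Line A: tissue paper → 3-1; uncoated → 3-1-2; in rolls → 3-1-2-1. Scheduled 19%. Belmark agreement on 3-1-1: 3-1-2-1 not covered. → 19%.
Line B: tissue paper → 3-1; uncoated → 3-1-2; in sheets → 3-1-2-2. Scheduled 33%. Belmark agreement on 3-1-1: 3-1-2-2 not covered. → 33%.
Line C: newsprint → 3-2; coated → 3-2-2; in rolls → 3-2-2-2. Scheduled 7%. Pellucia agreement on 3-2-2-1: 3-2-2-2 not covered. → 7%.
Line D: newsprint → 3-2; coated → 3-2-2; in sheets → 3-2-2-1. Scheduled 38%. Arlenia agreement on 3-2: not wholly obtained. → 38%.
Line E: tissue paper → 3-1; coated → 3-1-1; in rolls → 3-1-1-2. Scheduled 9%. No special measure applies. → 9%.
Sum: 19% + 33% + 7% + 38% + 9% = 106%.

106%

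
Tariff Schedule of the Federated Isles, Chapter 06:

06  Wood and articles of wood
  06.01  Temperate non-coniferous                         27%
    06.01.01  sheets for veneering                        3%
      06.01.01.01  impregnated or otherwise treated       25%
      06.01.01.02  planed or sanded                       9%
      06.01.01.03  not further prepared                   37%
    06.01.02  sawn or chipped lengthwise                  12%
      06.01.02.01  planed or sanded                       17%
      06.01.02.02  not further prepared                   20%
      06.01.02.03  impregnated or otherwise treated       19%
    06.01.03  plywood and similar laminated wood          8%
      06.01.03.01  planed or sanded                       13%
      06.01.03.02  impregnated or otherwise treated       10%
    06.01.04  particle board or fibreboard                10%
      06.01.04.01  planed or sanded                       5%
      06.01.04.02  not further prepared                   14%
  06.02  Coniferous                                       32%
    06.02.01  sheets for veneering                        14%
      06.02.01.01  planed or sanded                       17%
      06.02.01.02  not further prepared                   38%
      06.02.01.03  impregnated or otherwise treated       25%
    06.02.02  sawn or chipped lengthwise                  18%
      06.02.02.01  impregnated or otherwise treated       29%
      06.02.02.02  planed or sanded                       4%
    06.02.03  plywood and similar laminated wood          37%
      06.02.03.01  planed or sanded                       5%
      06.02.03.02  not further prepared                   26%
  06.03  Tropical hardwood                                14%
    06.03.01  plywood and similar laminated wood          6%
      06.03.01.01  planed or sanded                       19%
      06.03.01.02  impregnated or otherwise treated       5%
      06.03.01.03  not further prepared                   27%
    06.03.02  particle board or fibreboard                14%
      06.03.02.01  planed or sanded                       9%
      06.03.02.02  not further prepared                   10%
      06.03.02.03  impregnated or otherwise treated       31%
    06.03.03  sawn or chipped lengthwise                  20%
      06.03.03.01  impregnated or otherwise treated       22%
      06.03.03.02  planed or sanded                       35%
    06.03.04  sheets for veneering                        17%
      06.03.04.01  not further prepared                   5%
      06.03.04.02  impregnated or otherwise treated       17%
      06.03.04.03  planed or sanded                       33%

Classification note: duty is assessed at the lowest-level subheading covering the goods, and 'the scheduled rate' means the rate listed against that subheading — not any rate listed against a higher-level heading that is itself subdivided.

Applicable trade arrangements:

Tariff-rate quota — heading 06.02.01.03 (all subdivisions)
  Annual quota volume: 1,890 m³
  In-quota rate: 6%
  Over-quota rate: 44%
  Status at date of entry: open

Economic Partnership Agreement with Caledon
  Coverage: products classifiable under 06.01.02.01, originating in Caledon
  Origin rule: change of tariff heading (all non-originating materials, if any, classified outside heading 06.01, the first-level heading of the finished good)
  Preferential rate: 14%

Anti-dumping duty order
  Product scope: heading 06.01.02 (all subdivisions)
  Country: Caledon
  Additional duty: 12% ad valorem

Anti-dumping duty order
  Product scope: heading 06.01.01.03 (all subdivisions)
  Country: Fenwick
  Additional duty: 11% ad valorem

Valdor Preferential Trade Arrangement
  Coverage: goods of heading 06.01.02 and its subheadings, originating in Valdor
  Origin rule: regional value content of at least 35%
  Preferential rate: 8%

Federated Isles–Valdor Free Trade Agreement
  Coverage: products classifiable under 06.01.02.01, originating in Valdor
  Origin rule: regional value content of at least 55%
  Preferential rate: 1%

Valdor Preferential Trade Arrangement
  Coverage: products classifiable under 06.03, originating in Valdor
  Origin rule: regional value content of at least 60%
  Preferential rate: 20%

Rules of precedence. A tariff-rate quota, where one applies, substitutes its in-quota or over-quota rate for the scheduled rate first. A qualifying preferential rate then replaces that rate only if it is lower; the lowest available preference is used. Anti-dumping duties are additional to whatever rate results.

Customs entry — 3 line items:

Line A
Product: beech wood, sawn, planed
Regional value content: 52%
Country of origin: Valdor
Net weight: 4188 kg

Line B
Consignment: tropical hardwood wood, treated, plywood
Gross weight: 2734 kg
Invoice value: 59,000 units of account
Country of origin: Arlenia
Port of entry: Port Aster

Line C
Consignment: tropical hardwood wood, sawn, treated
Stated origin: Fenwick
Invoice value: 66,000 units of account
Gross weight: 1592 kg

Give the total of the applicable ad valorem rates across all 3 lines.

Line A: beech → 06.01; sawn → 06.01.02; planed → 06.01.02.01. Scheduled 17%. Valdor agreement on 06.01.02: RVC ≥ 35% → 8% available; Valdor agreement on 06.01.02.01: RVC < 55%; Valdor agreement on 06.03: 06.01.02.01 not covered; preferential 8%. → 8%.
Line B: tropical hardwood → 06.03; plywood → 06.03.01; treated → 06.03.01.02. Scheduled 5%. No special measure applies. → 5%.
Line C: tropical hardwood → 06.03; sawn → 06.03.03; treated → 06.03.03.01. Scheduled 22%. No special measure applies. → 22%.
Sum: 8% + 5% + 22% = 35%.

35%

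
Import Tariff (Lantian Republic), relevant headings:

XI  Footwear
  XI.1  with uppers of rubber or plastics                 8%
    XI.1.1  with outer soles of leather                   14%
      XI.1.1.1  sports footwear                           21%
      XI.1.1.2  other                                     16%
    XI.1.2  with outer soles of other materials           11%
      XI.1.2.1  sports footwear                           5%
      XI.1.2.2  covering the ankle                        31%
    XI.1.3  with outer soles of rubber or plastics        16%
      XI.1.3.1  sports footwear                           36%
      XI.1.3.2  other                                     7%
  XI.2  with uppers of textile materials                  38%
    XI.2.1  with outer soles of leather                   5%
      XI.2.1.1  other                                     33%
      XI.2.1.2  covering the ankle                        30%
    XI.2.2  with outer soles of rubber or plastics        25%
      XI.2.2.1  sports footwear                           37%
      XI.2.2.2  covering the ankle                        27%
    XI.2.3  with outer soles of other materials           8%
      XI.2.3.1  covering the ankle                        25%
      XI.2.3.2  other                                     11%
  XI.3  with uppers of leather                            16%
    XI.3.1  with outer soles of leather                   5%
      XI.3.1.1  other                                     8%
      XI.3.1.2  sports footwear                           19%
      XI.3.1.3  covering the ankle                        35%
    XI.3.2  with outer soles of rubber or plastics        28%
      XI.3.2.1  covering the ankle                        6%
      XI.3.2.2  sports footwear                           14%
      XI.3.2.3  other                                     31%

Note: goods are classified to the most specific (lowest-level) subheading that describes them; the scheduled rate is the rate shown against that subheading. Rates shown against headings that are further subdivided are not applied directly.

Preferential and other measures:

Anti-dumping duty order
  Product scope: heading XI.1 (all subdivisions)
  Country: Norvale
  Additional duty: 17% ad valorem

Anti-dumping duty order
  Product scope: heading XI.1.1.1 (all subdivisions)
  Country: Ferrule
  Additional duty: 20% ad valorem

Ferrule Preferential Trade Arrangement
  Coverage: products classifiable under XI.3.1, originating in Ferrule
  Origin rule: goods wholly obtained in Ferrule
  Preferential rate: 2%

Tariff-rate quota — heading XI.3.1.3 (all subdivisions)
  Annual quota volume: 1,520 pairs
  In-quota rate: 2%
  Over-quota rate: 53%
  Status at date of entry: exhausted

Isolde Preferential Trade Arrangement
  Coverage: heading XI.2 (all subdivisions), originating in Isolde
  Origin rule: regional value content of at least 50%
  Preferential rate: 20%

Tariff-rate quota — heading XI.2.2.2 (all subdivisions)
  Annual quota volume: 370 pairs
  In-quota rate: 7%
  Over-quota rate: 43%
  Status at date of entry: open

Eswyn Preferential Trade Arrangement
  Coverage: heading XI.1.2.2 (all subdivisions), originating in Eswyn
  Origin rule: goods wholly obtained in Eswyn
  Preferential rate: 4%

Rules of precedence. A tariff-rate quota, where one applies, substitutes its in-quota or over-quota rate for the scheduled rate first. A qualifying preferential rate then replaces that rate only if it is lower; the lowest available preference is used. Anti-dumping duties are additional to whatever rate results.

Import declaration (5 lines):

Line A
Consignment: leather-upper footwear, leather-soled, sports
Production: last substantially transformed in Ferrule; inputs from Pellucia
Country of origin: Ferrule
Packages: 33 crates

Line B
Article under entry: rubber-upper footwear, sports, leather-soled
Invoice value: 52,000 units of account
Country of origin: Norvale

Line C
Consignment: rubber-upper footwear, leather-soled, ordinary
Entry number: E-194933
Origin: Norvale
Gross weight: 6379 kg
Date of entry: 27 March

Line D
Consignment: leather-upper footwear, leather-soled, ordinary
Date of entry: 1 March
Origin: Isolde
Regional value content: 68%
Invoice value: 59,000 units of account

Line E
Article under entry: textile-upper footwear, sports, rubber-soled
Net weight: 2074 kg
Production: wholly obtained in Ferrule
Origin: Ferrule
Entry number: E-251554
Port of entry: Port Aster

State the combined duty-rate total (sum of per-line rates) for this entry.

Line A: leather-upper → XI.3; leather-soled → XI.3.1; sports → XI.3.1.2. Scheduled 19%. Ferrule agreement on XI.3.1: not wholly obtained. → 19%.
Line B: rubber-upper → XI.1; leather-soled → XI.1.1; sports → XI.1.1.1. Scheduled 21%. anti-dumping (Norvale, XI.1): +17%; total 21% + 17% = 38%. → 38%.
Line C: rubber-upper → XI.1; leather-soled → XI.1.1; ordinary → XI.1.1.2. Scheduled 16%. anti-dumping (Norvale, XI.1): +17%; total 16% + 17% = 33%. → 33%.
Line D: leather-upper → XI.3; leather-soled → XI.3.1; ordinary → XI.3.1.1. Scheduled 8%. Isolde agreement on XI.2: XI.3.1.1 not covered. → 8%.
Line E: textile-upper → XI.2; rubber-soled → XI.2.2; sports → XI.2.2.1. Scheduled 37%. Ferrule agreement on XI.3.1: XI.2.2.1 not covered. → 37%.
Sum: 19% + 38% + 33% + 8% + 37% = 135%.

135%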